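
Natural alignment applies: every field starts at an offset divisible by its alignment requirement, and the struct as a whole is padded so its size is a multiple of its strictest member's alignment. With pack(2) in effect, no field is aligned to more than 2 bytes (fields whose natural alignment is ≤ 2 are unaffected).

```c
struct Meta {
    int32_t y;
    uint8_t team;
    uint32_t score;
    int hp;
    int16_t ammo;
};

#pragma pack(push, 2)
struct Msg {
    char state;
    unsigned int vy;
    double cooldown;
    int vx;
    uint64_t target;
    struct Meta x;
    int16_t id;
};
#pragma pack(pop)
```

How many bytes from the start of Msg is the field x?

Meta: y at 0 (size 4, align 4) → ends 4; team at 4 (size 1, align 1) → ends 5; pad 3 to align 4 for score; score at 8 (size 4, align 4) → ends 12; hp at 12 (size 4, align 4) → ends 16; ammo at 16 (size 2, align 2) → ends 18; tail pad 2 to reach multiple of 4; total 20 bytes, alignment 4
state at 0 (size 1, align 1) → ends 1
pad 1 to align 2 for vy
vy at 2 (size 4, align 2) → ends 6
cooldown at 6 (size 8, align 2) → ends 14
vx at 14 (size 4, align 2) → ends 18
target at 18 (size 8, align 2) → ends 26
x at 26 (size 20, align 2) → ends 46

26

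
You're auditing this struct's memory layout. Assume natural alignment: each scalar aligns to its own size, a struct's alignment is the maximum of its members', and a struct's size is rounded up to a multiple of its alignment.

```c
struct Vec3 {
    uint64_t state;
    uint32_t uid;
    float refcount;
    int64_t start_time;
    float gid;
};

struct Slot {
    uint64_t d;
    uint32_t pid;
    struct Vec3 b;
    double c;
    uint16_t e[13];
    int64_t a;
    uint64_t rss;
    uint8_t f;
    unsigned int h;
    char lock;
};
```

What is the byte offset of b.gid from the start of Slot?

Vec3: 0..8  state  (8B, 8-aligned); 8..12  uid  (4B, 4-aligned); 12..16  refcount  (4B, 4-aligned); 16..24  start_time  (8B, 8-aligned); 24..28  gid  (4B, 4-aligned); 28..32  -- tail padding (4B); sizeof = 32, alignof = 8
0..8  d  (8B, 8-aligned)
8..12  pid  (4B, 4-aligned)
12..16  -- padding (4B)
16..48  b  (32B, 8-aligned)
within Vec3: gid at 24
16 + 24 = 40

40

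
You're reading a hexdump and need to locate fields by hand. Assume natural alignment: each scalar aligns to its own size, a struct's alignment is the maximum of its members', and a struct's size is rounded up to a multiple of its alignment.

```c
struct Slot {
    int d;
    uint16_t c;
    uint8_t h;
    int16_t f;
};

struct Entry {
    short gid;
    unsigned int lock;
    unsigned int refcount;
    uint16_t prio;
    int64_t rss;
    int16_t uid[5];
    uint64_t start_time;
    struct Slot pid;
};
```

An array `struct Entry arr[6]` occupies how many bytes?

384

Slot: @0: d [4B, align 4] → 4; @4: c [2B, align 2] → 6; @6: h [1B, align 1] → 7; +1 pad (align 2); @8: f [2B, align 2] → 10; +2 tail pad (align 4); size 12, align 4
@0: gid [2B, align 2] → 2
+2 pad (align 4)
@4: lock [4B, align 4] → 8
@8: refcount [4B, align 4] → 12
@12: prio [2B, align 2] → 14
+2 pad (align 8)
@16: rss [8B, align 8] → 24
@24: uid [10B, align 2] → 34
+6 pad (align 8)
@40: start_time [8B, align 8] → 48
@48: pid [12B, align 4] → 60
+4 tail pad (align 8)
size 64, align 8
array of 6: 6 × 64 = 384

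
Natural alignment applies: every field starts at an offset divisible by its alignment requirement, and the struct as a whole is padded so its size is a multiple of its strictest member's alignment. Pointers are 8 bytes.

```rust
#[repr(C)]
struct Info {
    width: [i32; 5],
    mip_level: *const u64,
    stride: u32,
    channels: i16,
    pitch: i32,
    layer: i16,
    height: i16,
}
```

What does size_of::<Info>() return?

width at 0 (size 20, align 4) → ends 20
pad 4 to align 8 for mip_level
mip_level at 24 (size 8, align 8) → ends 32
stride at 32 (size 4, align 4) → ends 36
channels at 36 (size 2, align 2) → ends 38
pad 2 to align 4 for pitch
pitch at 40 (size 4, align 4) → ends 44
layer at 44 (size 2, align 2) → ends 46
height at 46 (size 2, align 2) → ends 48
total 48 bytes, alignment 8

48 bytes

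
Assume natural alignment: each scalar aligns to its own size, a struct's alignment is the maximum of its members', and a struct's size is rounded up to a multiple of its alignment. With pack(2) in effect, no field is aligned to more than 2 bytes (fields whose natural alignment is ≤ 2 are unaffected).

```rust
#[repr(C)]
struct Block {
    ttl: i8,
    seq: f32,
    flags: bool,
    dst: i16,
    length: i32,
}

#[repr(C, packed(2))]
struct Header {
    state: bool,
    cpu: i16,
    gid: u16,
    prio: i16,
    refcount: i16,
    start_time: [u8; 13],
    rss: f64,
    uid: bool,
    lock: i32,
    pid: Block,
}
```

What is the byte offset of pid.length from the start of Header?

50

Block: @0: ttl [1B, align 1] → 1; +3 pad (align 4); @4: seq [4B, align 4] → 8; @8: flags [1B, align 1] → 9; +1 pad (align 2); @10: dst [2B, align 2] → 12; @12: length [4B, align 4] → 16; size 16, align 4
@0: state [1B, align 1] → 1
+1 pad (align 2)
@2: cpu [2B, align 2] → 4
@4: gid [2B, align 2] → 6
@6: prio [2B, align 2] → 8
@8: refcount [2B, align 2] → 10
@10: start_time [13B, align 1] → 23
+1 pad (align 2)
@24: rss [8B, align 2] → 32
@32: uid [1B, align 1] → 33
+1 pad (align 2)
@34: lock [4B, align 2] → 38
@38: pid [16B, align 2] → 54
within Block: length at 12
38 + 12 = 50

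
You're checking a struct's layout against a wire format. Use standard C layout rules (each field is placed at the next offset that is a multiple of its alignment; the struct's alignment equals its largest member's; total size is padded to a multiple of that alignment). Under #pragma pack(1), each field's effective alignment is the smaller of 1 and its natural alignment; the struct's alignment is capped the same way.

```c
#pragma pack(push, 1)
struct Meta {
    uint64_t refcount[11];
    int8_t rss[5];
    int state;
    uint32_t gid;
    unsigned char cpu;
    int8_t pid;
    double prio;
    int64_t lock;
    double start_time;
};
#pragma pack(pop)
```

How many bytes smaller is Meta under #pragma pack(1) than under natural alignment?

natural layout:
  refcount at 0 (size 88, align 8) → ends 88
  rss at 88 (size 5, align 1) → ends 93
  pad 3 to align 4 for state
  state at 96 (size 4, align 4) → ends 100
  gid at 100 (size 4, align 4) → ends 104
  cpu at 104 (size 1, align 1) → ends 105
  pid at 105 (size 1, align 1) → ends 106
  pad 6 to align 8 for prio
  prio at 112 (size 8, align 8) → ends 120
  lock at 120 (size 8, align 8) → ends 128
  start_time at 128 (size 8, align 8) → ends 136
  total 136 bytes, alignment 8
packed(1) layout:
  refcount at 0 (size 88, align 1) → ends 88
  rss at 88 (size 5, align 1) → ends 93
  state at 93 (size 4, align 1) → ends 97
  gid at 97 (size 4, align 1) → ends 101
  cpu at 101 (size 1, align 1) → ends 102
  pid at 102 (size 1, align 1) → ends 103
  prio at 103 (size 8, align 1) → ends 111
  lock at 111 (size 8, align 1) → ends 119
  start_time at 119 (size 8, align 1) → ends 127
  total 127 bytes, alignment 1
136 − 127 = 9

9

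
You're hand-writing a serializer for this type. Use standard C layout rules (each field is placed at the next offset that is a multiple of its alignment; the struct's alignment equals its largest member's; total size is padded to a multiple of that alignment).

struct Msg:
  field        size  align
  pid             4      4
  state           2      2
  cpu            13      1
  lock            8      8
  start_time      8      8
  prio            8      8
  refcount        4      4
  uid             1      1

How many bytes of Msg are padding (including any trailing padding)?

@0: pid [4B, align 4] → 4
@4: state [2B, align 2] → 6
@6: cpu [13B, align 1] → 19
+5 pad (align 8)
@24: lock [8B, align 8] → 32
@32: start_time [8B, align 8] → 40
@40: prio [8B, align 8] → 48
@48: refcount [4B, align 4] → 52
@52: uid [1B, align 1] → 53
+3 tail pad (align 8)
size 56, align 8
data bytes 48, size 56 → padding 8

8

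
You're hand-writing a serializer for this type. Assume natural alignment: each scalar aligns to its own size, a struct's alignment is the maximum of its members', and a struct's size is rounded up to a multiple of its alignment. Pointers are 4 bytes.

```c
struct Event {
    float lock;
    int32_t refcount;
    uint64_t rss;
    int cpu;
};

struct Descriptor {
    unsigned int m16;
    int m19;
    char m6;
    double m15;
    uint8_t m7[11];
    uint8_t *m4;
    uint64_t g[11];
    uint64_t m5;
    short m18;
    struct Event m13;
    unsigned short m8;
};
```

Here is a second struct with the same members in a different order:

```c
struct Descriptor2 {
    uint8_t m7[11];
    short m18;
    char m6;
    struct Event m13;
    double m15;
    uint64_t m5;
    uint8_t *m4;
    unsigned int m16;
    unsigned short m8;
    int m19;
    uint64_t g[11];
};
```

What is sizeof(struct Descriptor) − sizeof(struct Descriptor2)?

16

Event: lock at 0 (size 4, align 4) → ends 4; refcount at 4 (size 4, align 4) → ends 8; rss at 8 (size 8, align 8) → ends 16; cpu at 16 (size 4, align 4) → ends 20; tail pad 4 to reach multiple of 8; total 24 bytes, alignment 8
m16 at 0 (size 4, align 4) → ends 4
m19 at 4 (size 4, align 4) → ends 8
m6 at 8 (size 1, align 1) → ends 9
pad 7 to align 8 for m15
m15 at 16 (size 8, align 8) → ends 24
m7 at 24 (size 11, align 1) → ends 35
pad 1 to align 4 for m4
m4 at 36 (size 4, align 4) → ends 40
g at 40 (size 88, align 8) → ends 128
m5 at 128 (size 8, align 8) → ends 136
m18 at 136 (size 2, align 2) → ends 138
pad 6 to align 8 for m13
m13 at 144 (size 24, align 8) → ends 168
m8 at 168 (size 2, align 2) → ends 170
tail pad 6 to reach multiple of 8
total 176 bytes, alignment 8
— Descriptor2 —
m7 at 0 (size 11, align 1) → ends 11
pad 1 to align 2 for m18
m18 at 12 (size 2, align 2) → ends 14
m6 at 14 (size 1, align 1) → ends 15
pad 1 to align 8 for m13
m13 at 16 (size 24, align 8) → ends 40
m15 at 40 (size 8, align 8) → ends 48
m5 at 48 (size 8, align 8) → ends 56
m4 at 56 (size 4, align 4) → ends 60
m16 at 60 (size 4, align 4) → ends 64
m8 at 64 (size 2, align 2) → ends 66
pad 2 to align 4 for m19
m19 at 68 (size 4, align 4) → ends 72
g at 72 (size 88, align 8) → ends 160
total 160 bytes, alignment 8
176 − 160 = 16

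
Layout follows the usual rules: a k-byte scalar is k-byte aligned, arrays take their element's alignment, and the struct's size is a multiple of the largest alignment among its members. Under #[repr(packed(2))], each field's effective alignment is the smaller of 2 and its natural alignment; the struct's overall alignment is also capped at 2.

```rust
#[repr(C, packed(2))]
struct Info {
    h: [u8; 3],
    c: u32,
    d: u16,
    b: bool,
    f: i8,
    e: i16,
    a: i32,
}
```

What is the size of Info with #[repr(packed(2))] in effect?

@0: h [3B, align 1] → 3
+1 pad (align 2)
@4: c [4B, align 2] → 8
@8: d [2B, align 2] → 10
@10: b [1B, align 1] → 11
@11: f [1B, align 1] → 12
@12: e [2B, align 2] → 14
@14: a [4B, align 2] → 18
size 18, align 2

18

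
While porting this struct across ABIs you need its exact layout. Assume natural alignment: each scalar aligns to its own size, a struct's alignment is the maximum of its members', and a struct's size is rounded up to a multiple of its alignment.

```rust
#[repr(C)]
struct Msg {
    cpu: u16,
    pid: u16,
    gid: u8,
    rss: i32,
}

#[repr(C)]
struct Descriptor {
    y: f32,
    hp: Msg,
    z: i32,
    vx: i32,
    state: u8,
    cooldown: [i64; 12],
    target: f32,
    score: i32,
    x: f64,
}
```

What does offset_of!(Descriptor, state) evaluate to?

24

Msg: @0: cpu [2B, align 2] → 2; @2: pid [2B, align 2] → 4; @4: gid [1B, align 1] → 5; +3 pad (align 4); @8: rss [4B, align 4] → 12; size 12, align 4
@0: y [4B, align 4] → 4
@4: hp [12B, align 4] → 16
@16: z [4B, align 4] → 20
@20: vx [4B, align 4] → 24
@24: state [1B, align 1] → 25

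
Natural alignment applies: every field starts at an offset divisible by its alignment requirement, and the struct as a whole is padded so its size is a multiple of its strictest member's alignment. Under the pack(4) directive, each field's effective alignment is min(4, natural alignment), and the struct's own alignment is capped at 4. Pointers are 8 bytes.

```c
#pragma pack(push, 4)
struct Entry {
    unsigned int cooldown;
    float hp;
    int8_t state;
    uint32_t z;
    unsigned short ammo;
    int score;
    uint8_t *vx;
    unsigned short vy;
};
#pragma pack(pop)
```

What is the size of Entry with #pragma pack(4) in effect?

36

cooldown at 0 (size 4, align 4) → ends 4
hp at 4 (size 4, align 4) → ends 8
state at 8 (size 1, align 1) → ends 9
pad 3 to align 4 for z
z at 12 (size 4, align 4) → ends 16
ammo at 16 (size 2, align 2) → ends 18
pad 2 to align 4 for score
score at 20 (size 4, align 4) → ends 24
vx at 24 (size 8, align 4) → ends 32
vy at 32 (size 2, align 2) → ends 34
tail pad 2 to reach multiple of 4
total 36 bytes, alignment 4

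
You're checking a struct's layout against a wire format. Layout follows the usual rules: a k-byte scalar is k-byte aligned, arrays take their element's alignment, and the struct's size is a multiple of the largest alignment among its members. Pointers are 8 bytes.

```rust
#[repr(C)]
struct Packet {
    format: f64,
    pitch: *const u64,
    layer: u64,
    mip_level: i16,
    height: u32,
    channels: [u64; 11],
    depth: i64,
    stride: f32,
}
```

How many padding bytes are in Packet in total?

6

format at 0 (size 8, align 8) → ends 8
pitch at 8 (size 8, align 8) → ends 16
layer at 16 (size 8, align 8) → ends 24
mip_level at 24 (size 2, align 2) → ends 26
pad 2 to align 4 for height
height at 28 (size 4, align 4) → ends 32
channels at 32 (size 88, align 8) → ends 120
depth at 120 (size 8, align 8) → ends 128
stride at 128 (size 4, align 4) → ends 132
tail pad 4 to reach multiple of 8
total 136 bytes, alignment 8
data bytes 130, size 136 → padding 6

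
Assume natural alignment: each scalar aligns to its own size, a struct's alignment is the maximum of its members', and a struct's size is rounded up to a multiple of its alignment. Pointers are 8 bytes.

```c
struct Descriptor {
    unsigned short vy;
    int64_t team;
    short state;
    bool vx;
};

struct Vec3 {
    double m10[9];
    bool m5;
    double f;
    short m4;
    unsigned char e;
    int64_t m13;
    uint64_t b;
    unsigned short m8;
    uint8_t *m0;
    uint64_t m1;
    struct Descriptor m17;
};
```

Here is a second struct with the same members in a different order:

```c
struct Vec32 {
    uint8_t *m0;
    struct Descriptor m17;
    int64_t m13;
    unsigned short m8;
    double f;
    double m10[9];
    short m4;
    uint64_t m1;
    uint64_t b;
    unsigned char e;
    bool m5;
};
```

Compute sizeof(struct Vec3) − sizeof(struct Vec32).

Descriptor: 0..2  vy  (2B, 2-aligned); 2..8  -- padding (6B); 8..16  team  (8B, 8-aligned); 16..18  state  (2B, 2-aligned); 18..19  vx  (1B, 1-aligned); 19..24  -- tail padding (5B); sizeof = 24, alignof = 8
0..72  m10  (72B, 8-aligned)
72..73  m5  (1B, 1-aligned)
73..80  -- padding (7B)
80..88  f  (8B, 8-aligned)
88..90  m4  (2B, 2-aligned)
90..91  e  (1B, 1-aligned)
91..96  -- padding (5B)
96..104  m13  (8B, 8-aligned)
104..112  b  (8B, 8-aligned)
112..114  m8  (2B, 2-aligned)
114..120  -- padding (6B)
120..128  m0  (8B, 8-aligned)
128..136  m1  (8B, 8-aligned)
136..160  m17  (24B, 8-aligned)
sizeof = 160, alignof = 8
— Vec32 —
0..8  m0  (8B, 8-aligned)
8..32  m17  (24B, 8-aligned)
32..40  m13  (8B, 8-aligned)
40..42  m8  (2B, 2-aligned)
42..48  -- padding (6B)
48..56  f  (8B, 8-aligned)
56..128  m10  (72B, 8-aligned)
128..130  m4  (2B, 2-aligned)
130..136  -- padding (6B)
136..144  m1  (8B, 8-aligned)
144..152  b  (8B, 8-aligned)
152..153  e  (1B, 1-aligned)
153..154  m5  (1B, 1-aligned)
154..160  -- tail padding (6B)
sizeof = 160, alignof = 8
160 − 160 = 0

0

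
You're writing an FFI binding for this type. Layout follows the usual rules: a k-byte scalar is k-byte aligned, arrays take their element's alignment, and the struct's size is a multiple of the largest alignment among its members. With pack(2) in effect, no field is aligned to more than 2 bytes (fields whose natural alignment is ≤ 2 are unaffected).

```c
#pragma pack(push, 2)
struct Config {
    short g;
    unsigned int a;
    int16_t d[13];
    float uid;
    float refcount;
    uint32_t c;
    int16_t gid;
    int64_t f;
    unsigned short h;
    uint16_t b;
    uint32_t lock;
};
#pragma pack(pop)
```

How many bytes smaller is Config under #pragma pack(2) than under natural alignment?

10

natural layout:
  @0: g [2B, align 2] → 2
  +2 pad (align 4)
  @4: a [4B, align 4] → 8
  @8: d [26B, align 2] → 34
  +2 pad (align 4)
  @36: uid [4B, align 4] → 40
  @40: refcount [4B, align 4] → 44
  @44: c [4B, align 4] → 48
  @48: gid [2B, align 2] → 50
  +6 pad (align 8)
  @56: f [8B, align 8] → 64
  @64: h [2B, align 2] → 66
  @66: b [2B, align 2] → 68
  @68: lock [4B, align 4] → 72
  size 72, align 8
packed(2) layout:
  @0: g [2B, align 2] → 2
  @2: a [4B, align 2] → 6
  @6: d [26B, align 2] → 32
  @32: uid [4B, align 2] → 36
  @36: refcount [4B, align 2] → 40
  @40: c [4B, align 2] → 44
  @44: gid [2B, align 2] → 46
  @46: f [8B, align 2] → 54
  @54: h [2B, align 2] → 56
  @56: b [2B, align 2] → 58
  @58: lock [4B, align 2] → 62
  size 62, align 2
72 − 62 = 10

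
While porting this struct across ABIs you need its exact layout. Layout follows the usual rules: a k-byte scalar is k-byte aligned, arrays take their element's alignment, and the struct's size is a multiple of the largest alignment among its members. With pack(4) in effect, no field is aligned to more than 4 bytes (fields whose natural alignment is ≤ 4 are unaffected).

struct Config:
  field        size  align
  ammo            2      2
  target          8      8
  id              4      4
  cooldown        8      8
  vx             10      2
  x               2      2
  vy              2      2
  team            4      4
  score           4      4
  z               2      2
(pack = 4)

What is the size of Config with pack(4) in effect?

52

@0: ammo [2B, align 2] → 2
+2 pad (align 4)
@4: target [8B, align 4] → 12
@12: id [4B, align 4] → 16
@16: cooldown [8B, align 4] → 24
@24: vx [10B, align 2] → 34
@34: x [2B, align 2] → 36
@36: vy [2B, align 2] → 38
+2 pad (align 4)
@40: team [4B, align 4] → 44
@44: score [4B, align 4] → 48
@48: z [2B, align 2] → 50
+2 tail pad (align 4)
size 52, align 4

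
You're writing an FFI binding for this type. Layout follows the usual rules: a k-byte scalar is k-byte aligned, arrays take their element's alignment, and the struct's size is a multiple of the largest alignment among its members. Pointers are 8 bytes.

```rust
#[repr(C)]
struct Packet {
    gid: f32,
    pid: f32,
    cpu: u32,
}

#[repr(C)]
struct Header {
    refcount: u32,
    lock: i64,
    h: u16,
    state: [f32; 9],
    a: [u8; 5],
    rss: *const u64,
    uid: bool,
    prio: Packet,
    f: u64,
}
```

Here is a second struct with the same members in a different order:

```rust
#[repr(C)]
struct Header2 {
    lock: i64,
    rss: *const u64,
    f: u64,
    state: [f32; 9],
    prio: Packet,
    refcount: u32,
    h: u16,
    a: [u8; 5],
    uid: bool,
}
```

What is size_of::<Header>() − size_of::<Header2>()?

8

Packet: @0: gid [4B, align 4] → 4; @4: pid [4B, align 4] → 8; @8: cpu [4B, align 4] → 12; size 12, align 4
@0: refcount [4B, align 4] → 4
+4 pad (align 8)
@8: lock [8B, align 8] → 16
@16: h [2B, align 2] → 18
+2 pad (align 4)
@20: state [36B, align 4] → 56
@56: a [5B, align 1] → 61
+3 pad (align 8)
@64: rss [8B, align 8] → 72
@72: uid [1B, align 1] → 73
+3 pad (align 4)
@76: prio [12B, align 4] → 88
@88: f [8B, align 8] → 96
size 96, align 8
— Header2 —
@0: lock [8B, align 8] → 8
@8: rss [8B, align 8] → 16
@16: f [8B, align 8] → 24
@24: state [36B, align 4] → 60
@60: prio [12B, align 4] → 72
@72: refcount [4B, align 4] → 76
@76: h [2B, align 2] → 78
@78: a [5B, align 1] → 83
@83: uid [1B, align 1] → 84
+4 tail pad (align 8)
size 88, align 8
96 − 88 = 8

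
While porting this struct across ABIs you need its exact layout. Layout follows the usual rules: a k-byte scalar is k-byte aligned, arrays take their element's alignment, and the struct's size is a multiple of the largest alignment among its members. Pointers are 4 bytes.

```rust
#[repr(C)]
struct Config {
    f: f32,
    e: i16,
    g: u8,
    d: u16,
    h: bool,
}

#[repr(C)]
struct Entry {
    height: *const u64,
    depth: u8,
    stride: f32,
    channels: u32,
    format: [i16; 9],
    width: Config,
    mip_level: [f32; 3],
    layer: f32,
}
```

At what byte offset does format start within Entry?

Config: @0: f [4B, align 4] → 4; @4: e [2B, align 2] → 6; @6: g [1B, align 1] → 7; +1 pad (align 2); @8: d [2B, align 2] → 10; @10: h [1B, align 1] → 11; +1 tail pad (align 4); size 12, align 4
@0: height [4B, align 4] → 4
@4: depth [1B, align 1] → 5
+3 pad (align 4)
@8: stride [4B, align 4] → 12
@12: channels [4B, align 4] → 16
@16: format [18B, align 2] → 34

16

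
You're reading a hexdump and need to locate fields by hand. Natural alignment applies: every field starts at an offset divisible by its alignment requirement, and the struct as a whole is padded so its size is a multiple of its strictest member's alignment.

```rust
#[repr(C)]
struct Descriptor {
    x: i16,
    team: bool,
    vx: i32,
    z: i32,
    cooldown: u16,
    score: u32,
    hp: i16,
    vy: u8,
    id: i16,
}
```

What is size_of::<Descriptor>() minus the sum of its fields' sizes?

6

@0: x [2B, align 2] → 2
@2: team [1B, align 1] → 3
+1 pad (align 4)
@4: vx [4B, align 4] → 8
@8: z [4B, align 4] → 12
@12: cooldown [2B, align 2] → 14
+2 pad (align 4)
@16: score [4B, align 4] → 20
@20: hp [2B, align 2] → 22
@22: vy [1B, align 1] → 23
+1 pad (align 2)
@24: id [2B, align 2] → 26
+2 tail pad (align 4)
size 28, align 4
data bytes 22, size 28 → padding 6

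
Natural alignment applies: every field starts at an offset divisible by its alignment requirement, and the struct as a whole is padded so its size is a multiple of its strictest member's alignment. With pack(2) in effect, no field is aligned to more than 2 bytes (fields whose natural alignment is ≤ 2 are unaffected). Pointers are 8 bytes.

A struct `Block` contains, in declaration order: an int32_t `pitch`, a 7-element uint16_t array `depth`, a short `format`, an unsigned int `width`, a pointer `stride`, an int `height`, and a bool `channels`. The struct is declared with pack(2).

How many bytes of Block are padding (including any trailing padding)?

1

@0: pitch [4B, align 2] → 4
@4: depth [14B, align 2] → 18
@18: format [2B, align 2] → 20
@20: width [4B, align 2] → 24
@24: stride [8B, align 2] → 32
@32: height [4B, align 2] → 36
@36: channels [1B, align 1] → 37
+1 tail pad (align 2)
size 38, align 2
data bytes 37, size 38 → padding 1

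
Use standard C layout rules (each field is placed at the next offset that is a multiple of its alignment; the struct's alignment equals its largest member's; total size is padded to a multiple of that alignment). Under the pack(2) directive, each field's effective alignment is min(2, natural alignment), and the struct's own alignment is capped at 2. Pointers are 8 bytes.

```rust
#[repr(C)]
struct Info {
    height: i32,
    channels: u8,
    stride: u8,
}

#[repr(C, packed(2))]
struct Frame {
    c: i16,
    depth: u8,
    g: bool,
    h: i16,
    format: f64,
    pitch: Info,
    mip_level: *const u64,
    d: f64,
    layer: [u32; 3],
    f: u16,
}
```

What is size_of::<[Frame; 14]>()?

728

Info: 0..4  height  (4B, 4-aligned); 4..5  channels  (1B, 1-aligned); 5..6  stride  (1B, 1-aligned); 6..8  -- tail padding (2B); sizeof = 8, alignof = 4
0..2  c  (2B, 2-aligned)
2..3  depth  (1B, 1-aligned)
3..4  g  (1B, 1-aligned)
4..6  h  (2B, 2-aligned)
6..14  format  (8B, 2-aligned)
14..22  pitch  (8B, 2-aligned)
22..30  mip_level  (8B, 2-aligned)
30..38  d  (8B, 2-aligned)
38..50  layer  (12B, 2-aligned)
50..52  f  (2B, 2-aligned)
sizeof = 52, alignof = 2
array of 14: 14 × 52 = 728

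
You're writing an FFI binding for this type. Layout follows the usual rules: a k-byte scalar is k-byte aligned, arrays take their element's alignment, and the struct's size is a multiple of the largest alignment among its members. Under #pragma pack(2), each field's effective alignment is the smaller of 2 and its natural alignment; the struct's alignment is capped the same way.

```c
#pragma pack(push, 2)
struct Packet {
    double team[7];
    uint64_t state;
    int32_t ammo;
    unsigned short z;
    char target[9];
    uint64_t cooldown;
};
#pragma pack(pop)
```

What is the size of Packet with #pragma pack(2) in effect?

@0: team [56B, align 2] → 56
@56: state [8B, align 2] → 64
@64: ammo [4B, align 2] → 68
@68: z [2B, align 2] → 70
@70: target [9B, align 1] → 79
+1 pad (align 2)
@80: cooldown [8B, align 2] → 88
size 88, align 2

88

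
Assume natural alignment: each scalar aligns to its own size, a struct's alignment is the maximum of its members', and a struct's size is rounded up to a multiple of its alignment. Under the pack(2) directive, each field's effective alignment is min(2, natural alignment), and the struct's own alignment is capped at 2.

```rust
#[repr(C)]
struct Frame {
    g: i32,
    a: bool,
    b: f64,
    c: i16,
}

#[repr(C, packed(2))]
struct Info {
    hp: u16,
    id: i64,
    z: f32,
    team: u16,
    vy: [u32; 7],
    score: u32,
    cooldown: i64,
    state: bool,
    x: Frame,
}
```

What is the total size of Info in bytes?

82 bytes

Frame: g at 0 (size 4, align 4) → ends 4; a at 4 (size 1, align 1) → ends 5; pad 3 to align 8 for b; b at 8 (size 8, align 8) → ends 16; c at 16 (size 2, align 2) → ends 18; tail pad 6 to reach multiple of 8; total 24 bytes, alignment 8
hp at 0 (size 2, align 2) → ends 2
id at 2 (size 8, align 2) → ends 10
z at 10 (size 4, align 2) → ends 14
team at 14 (size 2, align 2) → ends 16
vy at 16 (size 28, align 2) → ends 44
score at 44 (size 4, align 2) → ends 48
cooldown at 48 (size 8, align 2) → ends 56
state at 56 (size 1, align 1) → ends 57
pad 1 to align 2 for x
x at 58 (size 24, align 2) → ends 82
total 82 bytes, alignment 2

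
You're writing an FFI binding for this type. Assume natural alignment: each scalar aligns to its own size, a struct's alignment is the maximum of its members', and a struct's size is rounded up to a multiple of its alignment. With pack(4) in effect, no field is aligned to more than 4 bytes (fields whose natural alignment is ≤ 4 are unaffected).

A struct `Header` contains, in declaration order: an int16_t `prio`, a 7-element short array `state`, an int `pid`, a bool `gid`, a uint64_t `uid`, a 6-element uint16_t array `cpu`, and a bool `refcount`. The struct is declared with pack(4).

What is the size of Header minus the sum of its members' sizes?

6

@0: prio [2B, align 2] → 2
@2: state [14B, align 2] → 16
@16: pid [4B, align 4] → 20
@20: gid [1B, align 1] → 21
+3 pad (align 4)
@24: uid [8B, align 4] → 32
@32: cpu [12B, align 2] → 44
@44: refcount [1B, align 1] → 45
+3 tail pad (align 4)
size 48, align 4
data bytes 42, size 48 → padding 6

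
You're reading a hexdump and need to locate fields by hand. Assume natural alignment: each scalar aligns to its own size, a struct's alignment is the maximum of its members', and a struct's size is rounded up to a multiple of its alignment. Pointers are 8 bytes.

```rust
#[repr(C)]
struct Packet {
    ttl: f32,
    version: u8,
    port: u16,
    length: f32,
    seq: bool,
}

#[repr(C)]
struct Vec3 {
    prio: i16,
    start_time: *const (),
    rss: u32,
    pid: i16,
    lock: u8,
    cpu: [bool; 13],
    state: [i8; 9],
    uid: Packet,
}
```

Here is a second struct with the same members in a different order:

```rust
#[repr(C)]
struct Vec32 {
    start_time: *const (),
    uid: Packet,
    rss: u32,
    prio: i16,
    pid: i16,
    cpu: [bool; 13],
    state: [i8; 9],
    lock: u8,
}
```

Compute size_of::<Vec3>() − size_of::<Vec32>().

8

Packet: ttl at 0 (size 4, align 4) → ends 4; version at 4 (size 1, align 1) → ends 5; pad 1 to align 2 for port; port at 6 (size 2, align 2) → ends 8; length at 8 (size 4, align 4) → ends 12; seq at 12 (size 1, align 1) → ends 13; tail pad 3 to reach multiple of 4; total 16 bytes, alignment 4
prio at 0 (size 2, align 2) → ends 2
pad 6 to align 8 for start_time
start_time at 8 (size 8, align 8) → ends 16
rss at 16 (size 4, align 4) → ends 20
pid at 20 (size 2, align 2) → ends 22
lock at 22 (size 1, align 1) → ends 23
cpu at 23 (size 13, align 1) → ends 36
state at 36 (size 9, align 1) → ends 45
pad 3 to align 4 for uid
uid at 48 (size 16, align 4) → ends 64
total 64 bytes, alignment 8
— Vec32 —
start_time at 0 (size 8, align 8) → ends 8
uid at 8 (size 16, align 4) → ends 24
rss at 24 (size 4, align 4) → ends 28
prio at 28 (size 2, align 2) → ends 30
pid at 30 (size 2, align 2) → ends 32
cpu at 32 (size 13, align 1) → ends 45
state at 45 (size 9, align 1) → ends 54
lock at 54 (size 1, align 1) → ends 55
tail pad 1 to reach multiple of 8
total 56 bytes, alignment 8
64 − 56 = 8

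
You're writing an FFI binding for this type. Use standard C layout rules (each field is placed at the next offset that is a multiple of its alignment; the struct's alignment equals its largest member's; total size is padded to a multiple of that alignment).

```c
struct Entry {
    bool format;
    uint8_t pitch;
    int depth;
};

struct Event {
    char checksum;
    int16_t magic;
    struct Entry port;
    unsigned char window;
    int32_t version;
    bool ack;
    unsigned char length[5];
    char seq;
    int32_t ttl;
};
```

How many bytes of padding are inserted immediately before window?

Entry: 0..1  format  (1B, 1-aligned); 1..2  pitch  (1B, 1-aligned); 2..4  -- padding (2B); 4..8  depth  (4B, 4-aligned); sizeof = 8, alignof = 4
0..1  checksum  (1B, 1-aligned)
1..2  -- padding (1B)
2..4  magic  (2B, 2-aligned)
4..12  port  (8B, 4-aligned)
12..13  window  (1B, 1-aligned)

0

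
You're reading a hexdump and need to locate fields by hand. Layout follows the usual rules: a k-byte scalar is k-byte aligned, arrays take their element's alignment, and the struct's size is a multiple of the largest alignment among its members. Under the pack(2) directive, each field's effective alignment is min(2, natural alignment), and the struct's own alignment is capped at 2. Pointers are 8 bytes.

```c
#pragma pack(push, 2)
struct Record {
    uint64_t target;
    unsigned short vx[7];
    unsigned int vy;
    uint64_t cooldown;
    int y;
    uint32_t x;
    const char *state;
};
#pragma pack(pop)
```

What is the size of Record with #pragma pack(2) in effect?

target at 0 (size 8, align 2) → ends 8
vx at 8 (size 14, align 2) → ends 22
vy at 22 (size 4, align 2) → ends 26
cooldown at 26 (size 8, align 2) → ends 34
y at 34 (size 4, align 2) → ends 38
x at 38 (size 4, align 2) → ends 42
state at 42 (size 8, align 2) → ends 50
total 50 bytes, alignment 2

50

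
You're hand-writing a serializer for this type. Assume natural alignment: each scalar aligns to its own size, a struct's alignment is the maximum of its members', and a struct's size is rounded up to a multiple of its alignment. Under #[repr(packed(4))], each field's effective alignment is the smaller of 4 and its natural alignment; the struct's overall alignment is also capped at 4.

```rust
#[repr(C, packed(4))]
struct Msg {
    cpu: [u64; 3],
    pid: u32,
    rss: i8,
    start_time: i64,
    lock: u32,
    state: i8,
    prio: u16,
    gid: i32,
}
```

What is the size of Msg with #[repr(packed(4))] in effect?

52

0..24  cpu  (24B, 4-aligned)
24..28  pid  (4B, 4-aligned)
28..29  rss  (1B, 1-aligned)
29..32  -- padding (3B)
32..40  start_time  (8B, 4-aligned)
40..44  lock  (4B, 4-aligned)
44..45  state  (1B, 1-aligned)
45..46  -- padding (1B)
46..48  prio  (2B, 2-aligned)
48..52  gid  (4B, 4-aligned)
sizeof = 52, alignof = 4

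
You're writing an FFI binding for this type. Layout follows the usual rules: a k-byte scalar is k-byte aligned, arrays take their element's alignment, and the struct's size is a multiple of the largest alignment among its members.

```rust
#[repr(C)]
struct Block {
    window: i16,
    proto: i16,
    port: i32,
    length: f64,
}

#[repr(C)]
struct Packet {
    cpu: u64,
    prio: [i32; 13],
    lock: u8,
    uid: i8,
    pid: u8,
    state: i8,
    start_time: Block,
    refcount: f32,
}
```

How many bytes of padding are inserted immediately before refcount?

0

Block: window at 0 (size 2, align 2) → ends 2; proto at 2 (size 2, align 2) → ends 4; port at 4 (size 4, align 4) → ends 8; length at 8 (size 8, align 8) → ends 16; total 16 bytes, alignment 8
cpu at 0 (size 8, align 8) → ends 8
prio at 8 (size 52, align 4) → ends 60
lock at 60 (size 1, align 1) → ends 61
uid at 61 (size 1, align 1) → ends 62
pid at 62 (size 1, align 1) → ends 63
state at 63 (size 1, align 1) → ends 64
start_time at 64 (size 16, align 8) → ends 80
refcount at 80 (size 4, align 4) → ends 84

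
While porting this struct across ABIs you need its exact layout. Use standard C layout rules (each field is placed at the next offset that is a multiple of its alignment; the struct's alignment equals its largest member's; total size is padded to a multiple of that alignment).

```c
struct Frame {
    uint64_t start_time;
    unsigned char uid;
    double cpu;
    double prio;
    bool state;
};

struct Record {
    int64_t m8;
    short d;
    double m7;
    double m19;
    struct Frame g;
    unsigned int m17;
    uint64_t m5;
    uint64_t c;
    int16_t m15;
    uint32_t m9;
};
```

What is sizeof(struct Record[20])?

2080

Frame: 0..8  start_time  (8B, 8-aligned); 8..9  uid  (1B, 1-aligned); 9..16  -- padding (7B); 16..24  cpu  (8B, 8-aligned); 24..32  prio  (8B, 8-aligned); 32..33  state  (1B, 1-aligned); 33..40  -- tail padding (7B); sizeof = 40, alignof = 8
0..8  m8  (8B, 8-aligned)
8..10  d  (2B, 2-aligned)
10..16  -- padding (6B)
16..24  m7  (8B, 8-aligned)
24..32  m19  (8B, 8-aligned)
32..72  g  (40B, 8-aligned)
72..76  m17  (4B, 4-aligned)
76..80  -- padding (4B)
80..88  m5  (8B, 8-aligned)
88..96  c  (8B, 8-aligned)
96..98  m15  (2B, 2-aligned)
98..100  -- padding (2B)
100..104  m9  (4B, 4-aligned)
sizeof = 104, alignof = 8
array of 20: 20 × 104 = 2080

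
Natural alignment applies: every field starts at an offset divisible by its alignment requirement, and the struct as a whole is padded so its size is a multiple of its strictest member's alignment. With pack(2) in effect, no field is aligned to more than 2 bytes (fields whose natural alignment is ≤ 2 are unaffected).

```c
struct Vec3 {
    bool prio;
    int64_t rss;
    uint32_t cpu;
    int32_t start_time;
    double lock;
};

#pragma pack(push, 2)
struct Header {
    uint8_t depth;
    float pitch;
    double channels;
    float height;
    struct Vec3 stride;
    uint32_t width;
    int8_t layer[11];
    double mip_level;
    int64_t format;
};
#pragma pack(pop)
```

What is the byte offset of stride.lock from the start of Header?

42

Vec3: prio at 0 (size 1, align 1) → ends 1; pad 7 to align 8 for rss; rss at 8 (size 8, align 8) → ends 16; cpu at 16 (size 4, align 4) → ends 20; start_time at 20 (size 4, align 4) → ends 24; lock at 24 (size 8, align 8) → ends 32; total 32 bytes, alignment 8
depth at 0 (size 1, align 1) → ends 1
pad 1 to align 2 for pitch
pitch at 2 (size 4, align 2) → ends 6
channels at 6 (size 8, align 2) → ends 14
height at 14 (size 4, align 2) → ends 18
stride at 18 (size 32, align 2) → ends 50
within Vec3: lock at 24
18 + 24 = 42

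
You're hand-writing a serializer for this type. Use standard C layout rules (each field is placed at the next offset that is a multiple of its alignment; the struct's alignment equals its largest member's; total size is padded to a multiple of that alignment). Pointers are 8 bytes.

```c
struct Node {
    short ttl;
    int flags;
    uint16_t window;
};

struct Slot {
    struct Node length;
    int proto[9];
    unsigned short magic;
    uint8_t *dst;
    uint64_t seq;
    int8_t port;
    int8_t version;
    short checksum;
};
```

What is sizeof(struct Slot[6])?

Node: 0..2  ttl  (2B, 2-aligned); 2..4  -- padding (2B); 4..8  flags  (4B, 4-aligned); 8..10  window  (2B, 2-aligned); 10..12  -- tail padding (2B); sizeof = 12, alignof = 4
0..12  length  (12B, 4-aligned)
12..48  proto  (36B, 4-aligned)
48..50  magic  (2B, 2-aligned)
50..56  -- padding (6B)
56..64  dst  (8B, 8-aligned)
64..72  seq  (8B, 8-aligned)
72..73  port  (1B, 1-aligned)
73..74  version  (1B, 1-aligned)
74..76  checksum  (2B, 2-aligned)
76..80  -- tail padding (4B)
sizeof = 80, alignof = 8
array of 6: 6 × 80 = 480

480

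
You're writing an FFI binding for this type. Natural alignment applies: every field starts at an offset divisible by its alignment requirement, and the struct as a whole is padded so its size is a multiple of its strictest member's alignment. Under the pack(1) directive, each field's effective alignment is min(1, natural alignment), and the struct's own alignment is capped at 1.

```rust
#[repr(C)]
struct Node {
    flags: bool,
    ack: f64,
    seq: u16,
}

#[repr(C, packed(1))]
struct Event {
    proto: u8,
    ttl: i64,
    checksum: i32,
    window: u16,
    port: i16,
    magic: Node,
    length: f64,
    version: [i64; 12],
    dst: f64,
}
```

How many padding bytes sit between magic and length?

Node: @0: flags [1B, align 1] → 1; +7 pad (align 8); @8: ack [8B, align 8] → 16; @16: seq [2B, align 2] → 18; +6 tail pad (align 8); size 24, align 8
@0: proto [1B, align 1] → 1
@1: ttl [8B, align 1] → 9
@9: checksum [4B, align 1] → 13
@13: window [2B, align 1] → 15
@15: port [2B, align 1] → 17
@17: magic [24B, align 1] → 41
@41: length [8B, align 1] → 49

0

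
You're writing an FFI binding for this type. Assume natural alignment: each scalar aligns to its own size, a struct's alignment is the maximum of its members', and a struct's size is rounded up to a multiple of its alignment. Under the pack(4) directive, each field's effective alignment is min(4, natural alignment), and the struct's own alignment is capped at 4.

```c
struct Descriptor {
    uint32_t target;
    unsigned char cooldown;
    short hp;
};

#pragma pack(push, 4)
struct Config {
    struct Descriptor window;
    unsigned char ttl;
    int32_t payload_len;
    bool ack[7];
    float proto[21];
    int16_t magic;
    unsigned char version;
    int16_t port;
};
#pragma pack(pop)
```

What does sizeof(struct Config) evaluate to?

116

Descriptor: target at 0 (size 4, align 4) → ends 4; cooldown at 4 (size 1, align 1) → ends 5; pad 1 to align 2 for hp; hp at 6 (size 2, align 2) → ends 8; total 8 bytes, alignment 4
window at 0 (size 8, align 4) → ends 8
ttl at 8 (size 1, align 1) → ends 9
pad 3 to align 4 for payload_len
payload_len at 12 (size 4, align 4) → ends 16
ack at 16 (size 7, align 1) → ends 23
pad 1 to align 4 for proto
proto at 24 (size 84, align 4) → ends 108
magic at 108 (size 2, align 2) → ends 110
version at 110 (size 1, align 1) → ends 111
pad 1 to align 2 for port
port at 112 (size 2, align 2) → ends 114
tail pad 2 to reach multiple of 4
total 116 bytes, alignment 4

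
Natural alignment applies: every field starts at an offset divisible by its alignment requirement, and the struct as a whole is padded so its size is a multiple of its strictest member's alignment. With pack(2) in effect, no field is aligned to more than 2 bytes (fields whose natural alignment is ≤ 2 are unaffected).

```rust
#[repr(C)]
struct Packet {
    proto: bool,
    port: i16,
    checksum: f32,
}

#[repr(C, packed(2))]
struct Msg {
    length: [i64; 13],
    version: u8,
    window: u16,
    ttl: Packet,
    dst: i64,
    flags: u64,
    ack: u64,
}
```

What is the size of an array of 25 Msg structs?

3500

Packet: proto at 0 (size 1, align 1) → ends 1; pad 1 to align 2 for port; port at 2 (size 2, align 2) → ends 4; checksum at 4 (size 4, align 4) → ends 8; total 8 bytes, alignment 4
length at 0 (size 104, align 2) → ends 104
version at 104 (size 1, align 1) → ends 105
pad 1 to align 2 for window
window at 106 (size 2, align 2) → ends 108
ttl at 108 (size 8, align 2) → ends 116
dst at 116 (size 8, align 2) → ends 124
flags at 124 (size 8, align 2) → ends 132
ack at 132 (size 8, align 2) → ends 140
total 140 bytes, alignment 2
array of 25: 25 × 140 = 3500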